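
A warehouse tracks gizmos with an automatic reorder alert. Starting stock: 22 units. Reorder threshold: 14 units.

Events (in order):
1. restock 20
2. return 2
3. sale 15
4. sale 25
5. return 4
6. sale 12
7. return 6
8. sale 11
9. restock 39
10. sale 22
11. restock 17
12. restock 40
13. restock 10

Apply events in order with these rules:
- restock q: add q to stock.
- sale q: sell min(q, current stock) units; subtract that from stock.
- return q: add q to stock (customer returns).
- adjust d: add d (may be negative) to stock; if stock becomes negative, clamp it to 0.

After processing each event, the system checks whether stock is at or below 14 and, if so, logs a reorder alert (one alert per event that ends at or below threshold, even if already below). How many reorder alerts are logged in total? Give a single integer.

Processing events:
Start: stock = 22
  Event 1 (restock 20): 22 + 20 = 42
  Event 2 (return 2): 42 + 2 = 44
  Event 3 (sale 15): sell min(15,44)=15. stock: 44 - 15 = 29. total_sold = 15
  Event 4 (sale 25): sell min(25,29)=25. stock: 29 - 25 = 4. total_sold = 40
  Event 5 (return 4): 4 + 4 = 8
  Event 6 (sale 12): sell min(12,8)=8. stock: 8 - 8 = 0. total_sold = 48
  Event 7 (return 6): 0 + 6 = 6
  Event 8 (sale 11): sell min(11,6)=6. stock: 6 - 6 = 0. total_sold = 54
  Event 9 (restock 39): 0 + 39 = 39
  Event 10 (sale 22): sell min(22,39)=22. stock: 39 - 22 = 17. total_sold = 76
  Event 11 (restock 17): 17 + 17 = 34
  Event 12 (restock 40): 34 + 40 = 74
  Event 13 (restock 10): 74 + 10 = 84
Final: stock = 84, total_sold = 76

Checking against threshold 14:
  After event 1: stock=42 > 14
  After event 2: stock=44 > 14
  After event 3: stock=29 > 14
  After event 4: stock=4 <= 14 -> ALERT
  After event 5: stock=8 <= 14 -> ALERT
  After event 6: stock=0 <= 14 -> ALERT
  After event 7: stock=6 <= 14 -> ALERT
  After event 8: stock=0 <= 14 -> ALERT
  After event 9: stock=39 > 14
  After event 10: stock=17 > 14
  After event 11: stock=34 > 14
  After event 12: stock=74 > 14
  After event 13: stock=84 > 14
Alert events: [4, 5, 6, 7, 8]. Count = 5

Answer: 5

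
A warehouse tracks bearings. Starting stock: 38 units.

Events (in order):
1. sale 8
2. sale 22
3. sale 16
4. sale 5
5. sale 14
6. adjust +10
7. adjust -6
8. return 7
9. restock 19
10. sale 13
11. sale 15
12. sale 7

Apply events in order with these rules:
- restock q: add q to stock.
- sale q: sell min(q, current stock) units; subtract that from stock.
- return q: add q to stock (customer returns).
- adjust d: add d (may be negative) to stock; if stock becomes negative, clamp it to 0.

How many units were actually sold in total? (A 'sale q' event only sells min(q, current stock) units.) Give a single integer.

Processing events:
Start: stock = 38
  Event 1 (sale 8): sell min(8,38)=8. stock: 38 - 8 = 30. total_sold = 8
  Event 2 (sale 22): sell min(22,30)=22. stock: 30 - 22 = 8. total_sold = 30
  Event 3 (sale 16): sell min(16,8)=8. stock: 8 - 8 = 0. total_sold = 38
  Event 4 (sale 5): sell min(5,0)=0. stock: 0 - 0 = 0. total_sold = 38
  Event 5 (sale 14): sell min(14,0)=0. stock: 0 - 0 = 0. total_sold = 38
  Event 6 (adjust +10): 0 + 10 = 10
  Event 7 (adjust -6): 10 + -6 = 4
  Event 8 (return 7): 4 + 7 = 11
  Event 9 (restock 19): 11 + 19 = 30
  Event 10 (sale 13): sell min(13,30)=13. stock: 30 - 13 = 17. total_sold = 51
  Event 11 (sale 15): sell min(15,17)=15. stock: 17 - 15 = 2. total_sold = 66
  Event 12 (sale 7): sell min(7,2)=2. stock: 2 - 2 = 0. total_sold = 68
Final: stock = 0, total_sold = 68

Answer: 68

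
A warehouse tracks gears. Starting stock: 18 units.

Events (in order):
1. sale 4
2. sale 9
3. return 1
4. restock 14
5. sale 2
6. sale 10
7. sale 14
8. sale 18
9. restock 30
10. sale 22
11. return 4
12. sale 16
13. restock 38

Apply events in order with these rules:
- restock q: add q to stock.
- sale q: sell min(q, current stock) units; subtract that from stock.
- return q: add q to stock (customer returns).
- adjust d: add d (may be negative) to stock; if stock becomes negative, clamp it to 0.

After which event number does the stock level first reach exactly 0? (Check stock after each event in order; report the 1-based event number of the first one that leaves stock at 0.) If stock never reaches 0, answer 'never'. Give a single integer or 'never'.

Processing events:
Start: stock = 18
  Event 1 (sale 4): sell min(4,18)=4. stock: 18 - 4 = 14. total_sold = 4
  Event 2 (sale 9): sell min(9,14)=9. stock: 14 - 9 = 5. total_sold = 13
  Event 3 (return 1): 5 + 1 = 6
  Event 4 (restock 14): 6 + 14 = 20
  Event 5 (sale 2): sell min(2,20)=2. stock: 20 - 2 = 18. total_sold = 15
  Event 6 (sale 10): sell min(10,18)=10. stock: 18 - 10 = 8. total_sold = 25
  Event 7 (sale 14): sell min(14,8)=8. stock: 8 - 8 = 0. total_sold = 33
  Event 8 (sale 18): sell min(18,0)=0. stock: 0 - 0 = 0. total_sold = 33
  Event 9 (restock 30): 0 + 30 = 30
  Event 10 (sale 22): sell min(22,30)=22. stock: 30 - 22 = 8. total_sold = 55
  Event 11 (return 4): 8 + 4 = 12
  Event 12 (sale 16): sell min(16,12)=12. stock: 12 - 12 = 0. total_sold = 67
  Event 13 (restock 38): 0 + 38 = 38
Final: stock = 38, total_sold = 67

First zero at event 7.

Answer: 7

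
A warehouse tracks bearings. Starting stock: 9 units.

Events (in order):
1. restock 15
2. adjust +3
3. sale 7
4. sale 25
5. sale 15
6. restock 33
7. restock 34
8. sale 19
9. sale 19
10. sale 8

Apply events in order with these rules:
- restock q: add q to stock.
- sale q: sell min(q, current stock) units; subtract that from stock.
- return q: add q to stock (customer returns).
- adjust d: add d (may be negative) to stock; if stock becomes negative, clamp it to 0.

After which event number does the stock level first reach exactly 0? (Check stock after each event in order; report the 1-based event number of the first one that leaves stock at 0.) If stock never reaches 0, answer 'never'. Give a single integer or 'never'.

Processing events:
Start: stock = 9
  Event 1 (restock 15): 9 + 15 = 24
  Event 2 (adjust +3): 24 + 3 = 27
  Event 3 (sale 7): sell min(7,27)=7. stock: 27 - 7 = 20. total_sold = 7
  Event 4 (sale 25): sell min(25,20)=20. stock: 20 - 20 = 0. total_sold = 27
  Event 5 (sale 15): sell min(15,0)=0. stock: 0 - 0 = 0. total_sold = 27
  Event 6 (restock 33): 0 + 33 = 33
  Event 7 (restock 34): 33 + 34 = 67
  Event 8 (sale 19): sell min(19,67)=19. stock: 67 - 19 = 48. total_sold = 46
  Event 9 (sale 19): sell min(19,48)=19. stock: 48 - 19 = 29. total_sold = 65
  Event 10 (sale 8): sell min(8,29)=8. stock: 29 - 8 = 21. total_sold = 73
Final: stock = 21, total_sold = 73

First zero at event 4.

Answer: 4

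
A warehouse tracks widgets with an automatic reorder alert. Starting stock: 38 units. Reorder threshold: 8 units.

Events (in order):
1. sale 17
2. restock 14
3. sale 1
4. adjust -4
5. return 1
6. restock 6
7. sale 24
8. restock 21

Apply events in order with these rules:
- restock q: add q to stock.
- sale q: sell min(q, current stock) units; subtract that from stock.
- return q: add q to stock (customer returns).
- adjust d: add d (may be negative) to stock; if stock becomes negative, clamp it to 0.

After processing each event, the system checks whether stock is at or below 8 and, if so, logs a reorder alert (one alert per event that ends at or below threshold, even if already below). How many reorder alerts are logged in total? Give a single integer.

Answer: 0

Derivation:
Processing events:
Start: stock = 38
  Event 1 (sale 17): sell min(17,38)=17. stock: 38 - 17 = 21. total_sold = 17
  Event 2 (restock 14): 21 + 14 = 35
  Event 3 (sale 1): sell min(1,35)=1. stock: 35 - 1 = 34. total_sold = 18
  Event 4 (adjust -4): 34 + -4 = 30
  Event 5 (return 1): 30 + 1 = 31
  Event 6 (restock 6): 31 + 6 = 37
  Event 7 (sale 24): sell min(24,37)=24. stock: 37 - 24 = 13. total_sold = 42
  Event 8 (restock 21): 13 + 21 = 34
Final: stock = 34, total_sold = 42

Checking against threshold 8:
  After event 1: stock=21 > 8
  After event 2: stock=35 > 8
  After event 3: stock=34 > 8
  After event 4: stock=30 > 8
  After event 5: stock=31 > 8
  After event 6: stock=37 > 8
  After event 7: stock=13 > 8
  After event 8: stock=34 > 8
Alert events: []. Count = 0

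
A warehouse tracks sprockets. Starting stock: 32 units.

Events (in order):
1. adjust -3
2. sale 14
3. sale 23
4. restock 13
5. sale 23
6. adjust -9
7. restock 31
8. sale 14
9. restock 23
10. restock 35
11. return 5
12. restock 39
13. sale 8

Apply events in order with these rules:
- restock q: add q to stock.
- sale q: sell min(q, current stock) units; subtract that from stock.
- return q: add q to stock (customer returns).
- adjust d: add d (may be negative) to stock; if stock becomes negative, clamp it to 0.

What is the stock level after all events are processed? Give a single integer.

Answer: 111

Derivation:
Processing events:
Start: stock = 32
  Event 1 (adjust -3): 32 + -3 = 29
  Event 2 (sale 14): sell min(14,29)=14. stock: 29 - 14 = 15. total_sold = 14
  Event 3 (sale 23): sell min(23,15)=15. stock: 15 - 15 = 0. total_sold = 29
  Event 4 (restock 13): 0 + 13 = 13
  Event 5 (sale 23): sell min(23,13)=13. stock: 13 - 13 = 0. total_sold = 42
  Event 6 (adjust -9): 0 + -9 = 0 (clamped to 0)
  Event 7 (restock 31): 0 + 31 = 31
  Event 8 (sale 14): sell min(14,31)=14. stock: 31 - 14 = 17. total_sold = 56
  Event 9 (restock 23): 17 + 23 = 40
  Event 10 (restock 35): 40 + 35 = 75
  Event 11 (return 5): 75 + 5 = 80
  Event 12 (restock 39): 80 + 39 = 119
  Event 13 (sale 8): sell min(8,119)=8. stock: 119 - 8 = 111. total_sold = 64
Final: stock = 111, total_sold = 64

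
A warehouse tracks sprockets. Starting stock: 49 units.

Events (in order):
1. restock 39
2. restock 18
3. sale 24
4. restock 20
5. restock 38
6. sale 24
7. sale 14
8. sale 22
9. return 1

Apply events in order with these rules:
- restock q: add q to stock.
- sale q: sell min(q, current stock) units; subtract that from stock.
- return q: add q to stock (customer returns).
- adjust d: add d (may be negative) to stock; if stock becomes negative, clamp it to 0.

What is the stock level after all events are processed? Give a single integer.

Answer: 81

Derivation:
Processing events:
Start: stock = 49
  Event 1 (restock 39): 49 + 39 = 88
  Event 2 (restock 18): 88 + 18 = 106
  Event 3 (sale 24): sell min(24,106)=24. stock: 106 - 24 = 82. total_sold = 24
  Event 4 (restock 20): 82 + 20 = 102
  Event 5 (restock 38): 102 + 38 = 140
  Event 6 (sale 24): sell min(24,140)=24. stock: 140 - 24 = 116. total_sold = 48
  Event 7 (sale 14): sell min(14,116)=14. stock: 116 - 14 = 102. total_sold = 62
  Event 8 (sale 22): sell min(22,102)=22. stock: 102 - 22 = 80. total_sold = 84
  Event 9 (return 1): 80 + 1 = 81
Final: stock = 81, total_sold = 84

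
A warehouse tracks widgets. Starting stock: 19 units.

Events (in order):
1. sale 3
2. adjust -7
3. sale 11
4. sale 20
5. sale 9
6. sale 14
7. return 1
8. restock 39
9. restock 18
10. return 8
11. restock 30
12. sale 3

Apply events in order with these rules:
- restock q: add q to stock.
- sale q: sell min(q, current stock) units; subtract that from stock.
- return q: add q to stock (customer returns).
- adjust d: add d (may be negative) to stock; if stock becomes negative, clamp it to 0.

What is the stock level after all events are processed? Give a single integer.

Processing events:
Start: stock = 19
  Event 1 (sale 3): sell min(3,19)=3. stock: 19 - 3 = 16. total_sold = 3
  Event 2 (adjust -7): 16 + -7 = 9
  Event 3 (sale 11): sell min(11,9)=9. stock: 9 - 9 = 0. total_sold = 12
  Event 4 (sale 20): sell min(20,0)=0. stock: 0 - 0 = 0. total_sold = 12
  Event 5 (sale 9): sell min(9,0)=0. stock: 0 - 0 = 0. total_sold = 12
  Event 6 (sale 14): sell min(14,0)=0. stock: 0 - 0 = 0. total_sold = 12
  Event 7 (return 1): 0 + 1 = 1
  Event 8 (restock 39): 1 + 39 = 40
  Event 9 (restock 18): 40 + 18 = 58
  Event 10 (return 8): 58 + 8 = 66
  Event 11 (restock 30): 66 + 30 = 96
  Event 12 (sale 3): sell min(3,96)=3. stock: 96 - 3 = 93. total_sold = 15
Final: stock = 93, total_sold = 15

Answer: 93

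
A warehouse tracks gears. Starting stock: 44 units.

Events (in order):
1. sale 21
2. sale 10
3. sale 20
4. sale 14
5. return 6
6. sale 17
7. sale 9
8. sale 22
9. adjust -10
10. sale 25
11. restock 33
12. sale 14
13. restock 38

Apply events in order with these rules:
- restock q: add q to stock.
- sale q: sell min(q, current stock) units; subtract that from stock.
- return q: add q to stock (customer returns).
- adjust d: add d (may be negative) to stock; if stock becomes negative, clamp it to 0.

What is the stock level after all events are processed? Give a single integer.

Processing events:
Start: stock = 44
  Event 1 (sale 21): sell min(21,44)=21. stock: 44 - 21 = 23. total_sold = 21
  Event 2 (sale 10): sell min(10,23)=10. stock: 23 - 10 = 13. total_sold = 31
  Event 3 (sale 20): sell min(20,13)=13. stock: 13 - 13 = 0. total_sold = 44
  Event 4 (sale 14): sell min(14,0)=0. stock: 0 - 0 = 0. total_sold = 44
  Event 5 (return 6): 0 + 6 = 6
  Event 6 (sale 17): sell min(17,6)=6. stock: 6 - 6 = 0. total_sold = 50
  Event 7 (sale 9): sell min(9,0)=0. stock: 0 - 0 = 0. total_sold = 50
  Event 8 (sale 22): sell min(22,0)=0. stock: 0 - 0 = 0. total_sold = 50
  Event 9 (adjust -10): 0 + -10 = 0 (clamped to 0)
  Event 10 (sale 25): sell min(25,0)=0. stock: 0 - 0 = 0. total_sold = 50
  Event 11 (restock 33): 0 + 33 = 33
  Event 12 (sale 14): sell min(14,33)=14. stock: 33 - 14 = 19. total_sold = 64
  Event 13 (restock 38): 19 + 38 = 57
Final: stock = 57, total_sold = 64

Answer: 57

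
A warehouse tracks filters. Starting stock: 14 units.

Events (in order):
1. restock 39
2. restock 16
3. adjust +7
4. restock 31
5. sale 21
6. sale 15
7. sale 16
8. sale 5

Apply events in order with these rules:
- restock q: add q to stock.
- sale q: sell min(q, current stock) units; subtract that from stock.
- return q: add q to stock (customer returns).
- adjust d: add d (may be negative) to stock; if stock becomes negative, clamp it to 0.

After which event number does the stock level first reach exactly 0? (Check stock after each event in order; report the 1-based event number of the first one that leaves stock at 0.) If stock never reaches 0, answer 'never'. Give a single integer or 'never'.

Processing events:
Start: stock = 14
  Event 1 (restock 39): 14 + 39 = 53
  Event 2 (restock 16): 53 + 16 = 69
  Event 3 (adjust +7): 69 + 7 = 76
  Event 4 (restock 31): 76 + 31 = 107
  Event 5 (sale 21): sell min(21,107)=21. stock: 107 - 21 = 86. total_sold = 21
  Event 6 (sale 15): sell min(15,86)=15. stock: 86 - 15 = 71. total_sold = 36
  Event 7 (sale 16): sell min(16,71)=16. stock: 71 - 16 = 55. total_sold = 52
  Event 8 (sale 5): sell min(5,55)=5. stock: 55 - 5 = 50. total_sold = 57
Final: stock = 50, total_sold = 57

Stock never reaches 0.

Answer: never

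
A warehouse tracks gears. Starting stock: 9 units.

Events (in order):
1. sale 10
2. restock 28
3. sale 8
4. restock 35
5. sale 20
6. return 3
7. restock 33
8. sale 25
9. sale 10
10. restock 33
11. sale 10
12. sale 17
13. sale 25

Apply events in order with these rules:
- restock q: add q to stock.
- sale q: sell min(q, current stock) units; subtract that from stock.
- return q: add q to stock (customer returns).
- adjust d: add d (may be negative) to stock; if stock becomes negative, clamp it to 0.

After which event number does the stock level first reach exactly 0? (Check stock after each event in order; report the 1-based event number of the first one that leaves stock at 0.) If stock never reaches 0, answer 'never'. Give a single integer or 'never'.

Answer: 1

Derivation:
Processing events:
Start: stock = 9
  Event 1 (sale 10): sell min(10,9)=9. stock: 9 - 9 = 0. total_sold = 9
  Event 2 (restock 28): 0 + 28 = 28
  Event 3 (sale 8): sell min(8,28)=8. stock: 28 - 8 = 20. total_sold = 17
  Event 4 (restock 35): 20 + 35 = 55
  Event 5 (sale 20): sell min(20,55)=20. stock: 55 - 20 = 35. total_sold = 37
  Event 6 (return 3): 35 + 3 = 38
  Event 7 (restock 33): 38 + 33 = 71
  Event 8 (sale 25): sell min(25,71)=25. stock: 71 - 25 = 46. total_sold = 62
  Event 9 (sale 10): sell min(10,46)=10. stock: 46 - 10 = 36. total_sold = 72
  Event 10 (restock 33): 36 + 33 = 69
  Event 11 (sale 10): sell min(10,69)=10. stock: 69 - 10 = 59. total_sold = 82
  Event 12 (sale 17): sell min(17,59)=17. stock: 59 - 17 = 42. total_sold = 99
  Event 13 (sale 25): sell min(25,42)=25. stock: 42 - 25 = 17. total_sold = 124
Final: stock = 17, total_sold = 124

First zero at event 1.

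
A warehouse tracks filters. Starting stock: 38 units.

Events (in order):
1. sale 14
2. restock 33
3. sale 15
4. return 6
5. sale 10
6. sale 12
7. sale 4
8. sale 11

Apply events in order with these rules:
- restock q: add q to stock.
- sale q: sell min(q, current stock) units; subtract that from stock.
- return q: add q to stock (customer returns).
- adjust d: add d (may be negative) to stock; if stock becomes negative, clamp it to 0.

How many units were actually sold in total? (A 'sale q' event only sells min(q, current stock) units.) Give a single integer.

Answer: 66

Derivation:
Processing events:
Start: stock = 38
  Event 1 (sale 14): sell min(14,38)=14. stock: 38 - 14 = 24. total_sold = 14
  Event 2 (restock 33): 24 + 33 = 57
  Event 3 (sale 15): sell min(15,57)=15. stock: 57 - 15 = 42. total_sold = 29
  Event 4 (return 6): 42 + 6 = 48
  Event 5 (sale 10): sell min(10,48)=10. stock: 48 - 10 = 38. total_sold = 39
  Event 6 (sale 12): sell min(12,38)=12. stock: 38 - 12 = 26. total_sold = 51
  Event 7 (sale 4): sell min(4,26)=4. stock: 26 - 4 = 22. total_sold = 55
  Event 8 (sale 11): sell min(11,22)=11. stock: 22 - 11 = 11. total_sold = 66
Final: stock = 11, total_sold = 66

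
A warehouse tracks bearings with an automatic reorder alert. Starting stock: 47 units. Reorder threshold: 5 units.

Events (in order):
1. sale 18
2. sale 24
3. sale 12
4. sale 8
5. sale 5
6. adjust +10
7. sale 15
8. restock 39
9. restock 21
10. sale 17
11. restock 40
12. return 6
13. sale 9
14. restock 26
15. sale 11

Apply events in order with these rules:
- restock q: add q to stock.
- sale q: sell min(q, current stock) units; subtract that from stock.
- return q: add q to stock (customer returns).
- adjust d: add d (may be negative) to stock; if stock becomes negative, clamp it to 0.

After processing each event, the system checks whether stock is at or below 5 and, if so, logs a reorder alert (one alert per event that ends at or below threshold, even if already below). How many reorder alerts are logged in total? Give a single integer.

Processing events:
Start: stock = 47
  Event 1 (sale 18): sell min(18,47)=18. stock: 47 - 18 = 29. total_sold = 18
  Event 2 (sale 24): sell min(24,29)=24. stock: 29 - 24 = 5. total_sold = 42
  Event 3 (sale 12): sell min(12,5)=5. stock: 5 - 5 = 0. total_sold = 47
  Event 4 (sale 8): sell min(8,0)=0. stock: 0 - 0 = 0. total_sold = 47
  Event 5 (sale 5): sell min(5,0)=0. stock: 0 - 0 = 0. total_sold = 47
  Event 6 (adjust +10): 0 + 10 = 10
  Event 7 (sale 15): sell min(15,10)=10. stock: 10 - 10 = 0. total_sold = 57
  Event 8 (restock 39): 0 + 39 = 39
  Event 9 (restock 21): 39 + 21 = 60
  Event 10 (sale 17): sell min(17,60)=17. stock: 60 - 17 = 43. total_sold = 74
  Event 11 (restock 40): 43 + 40 = 83
  Event 12 (return 6): 83 + 6 = 89
  Event 13 (sale 9): sell min(9,89)=9. stock: 89 - 9 = 80. total_sold = 83
  Event 14 (restock 26): 80 + 26 = 106
  Event 15 (sale 11): sell min(11,106)=11. stock: 106 - 11 = 95. total_sold = 94
Final: stock = 95, total_sold = 94

Checking against threshold 5:
  After event 1: stock=29 > 5
  After event 2: stock=5 <= 5 -> ALERT
  After event 3: stock=0 <= 5 -> ALERT
  After event 4: stock=0 <= 5 -> ALERT
  After event 5: stock=0 <= 5 -> ALERT
  After event 6: stock=10 > 5
  After event 7: stock=0 <= 5 -> ALERT
  After event 8: stock=39 > 5
  After event 9: stock=60 > 5
  After event 10: stock=43 > 5
  After event 11: stock=83 > 5
  After event 12: stock=89 > 5
  After event 13: stock=80 > 5
  After event 14: stock=106 > 5
  After event 15: stock=95 > 5
Alert events: [2, 3, 4, 5, 7]. Count = 5

Answer: 5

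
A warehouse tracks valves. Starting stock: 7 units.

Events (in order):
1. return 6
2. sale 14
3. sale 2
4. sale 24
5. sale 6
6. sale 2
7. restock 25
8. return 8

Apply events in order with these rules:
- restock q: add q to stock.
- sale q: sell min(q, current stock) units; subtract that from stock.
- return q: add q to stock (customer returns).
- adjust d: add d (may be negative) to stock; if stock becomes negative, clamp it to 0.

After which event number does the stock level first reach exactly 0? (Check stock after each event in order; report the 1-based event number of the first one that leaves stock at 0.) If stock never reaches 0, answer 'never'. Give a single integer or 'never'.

Processing events:
Start: stock = 7
  Event 1 (return 6): 7 + 6 = 13
  Event 2 (sale 14): sell min(14,13)=13. stock: 13 - 13 = 0. total_sold = 13
  Event 3 (sale 2): sell min(2,0)=0. stock: 0 - 0 = 0. total_sold = 13
  Event 4 (sale 24): sell min(24,0)=0. stock: 0 - 0 = 0. total_sold = 13
  Event 5 (sale 6): sell min(6,0)=0. stock: 0 - 0 = 0. total_sold = 13
  Event 6 (sale 2): sell min(2,0)=0. stock: 0 - 0 = 0. total_sold = 13
  Event 7 (restock 25): 0 + 25 = 25
  Event 8 (return 8): 25 + 8 = 33
Final: stock = 33, total_sold = 13

First zero at event 2.

Answer: 2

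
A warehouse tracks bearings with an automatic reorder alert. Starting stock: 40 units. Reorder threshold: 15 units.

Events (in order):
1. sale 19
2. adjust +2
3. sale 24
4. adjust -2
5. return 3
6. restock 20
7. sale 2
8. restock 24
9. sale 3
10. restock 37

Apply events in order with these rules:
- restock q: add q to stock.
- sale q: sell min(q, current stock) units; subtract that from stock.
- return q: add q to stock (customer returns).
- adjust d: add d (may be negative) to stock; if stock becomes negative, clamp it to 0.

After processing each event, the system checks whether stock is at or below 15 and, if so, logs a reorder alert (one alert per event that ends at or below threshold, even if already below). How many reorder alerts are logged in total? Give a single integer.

Answer: 3

Derivation:
Processing events:
Start: stock = 40
  Event 1 (sale 19): sell min(19,40)=19. stock: 40 - 19 = 21. total_sold = 19
  Event 2 (adjust +2): 21 + 2 = 23
  Event 3 (sale 24): sell min(24,23)=23. stock: 23 - 23 = 0. total_sold = 42
  Event 4 (adjust -2): 0 + -2 = 0 (clamped to 0)
  Event 5 (return 3): 0 + 3 = 3
  Event 6 (restock 20): 3 + 20 = 23
  Event 7 (sale 2): sell min(2,23)=2. stock: 23 - 2 = 21. total_sold = 44
  Event 8 (restock 24): 21 + 24 = 45
  Event 9 (sale 3): sell min(3,45)=3. stock: 45 - 3 = 42. total_sold = 47
  Event 10 (restock 37): 42 + 37 = 79
Final: stock = 79, total_sold = 47

Checking against threshold 15:
  After event 1: stock=21 > 15
  After event 2: stock=23 > 15
  After event 3: stock=0 <= 15 -> ALERT
  After event 4: stock=0 <= 15 -> ALERT
  After event 5: stock=3 <= 15 -> ALERT
  After event 6: stock=23 > 15
  After event 7: stock=21 > 15
  After event 8: stock=45 > 15
  After event 9: stock=42 > 15
  After event 10: stock=79 > 15
Alert events: [3, 4, 5]. Count = 3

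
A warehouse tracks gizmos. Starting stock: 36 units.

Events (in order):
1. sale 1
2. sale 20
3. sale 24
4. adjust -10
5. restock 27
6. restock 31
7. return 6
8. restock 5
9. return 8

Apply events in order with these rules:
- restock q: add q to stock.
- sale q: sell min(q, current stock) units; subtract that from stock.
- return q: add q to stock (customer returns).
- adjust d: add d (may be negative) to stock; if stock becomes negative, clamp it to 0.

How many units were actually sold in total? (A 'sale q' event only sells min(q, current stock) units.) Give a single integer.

Answer: 36

Derivation:
Processing events:
Start: stock = 36
  Event 1 (sale 1): sell min(1,36)=1. stock: 36 - 1 = 35. total_sold = 1
  Event 2 (sale 20): sell min(20,35)=20. stock: 35 - 20 = 15. total_sold = 21
  Event 3 (sale 24): sell min(24,15)=15. stock: 15 - 15 = 0. total_sold = 36
  Event 4 (adjust -10): 0 + -10 = 0 (clamped to 0)
  Event 5 (restock 27): 0 + 27 = 27
  Event 6 (restock 31): 27 + 31 = 58
  Event 7 (return 6): 58 + 6 = 64
  Event 8 (restock 5): 64 + 5 = 69
  Event 9 (return 8): 69 + 8 = 77
Final: stock = 77, total_sold = 36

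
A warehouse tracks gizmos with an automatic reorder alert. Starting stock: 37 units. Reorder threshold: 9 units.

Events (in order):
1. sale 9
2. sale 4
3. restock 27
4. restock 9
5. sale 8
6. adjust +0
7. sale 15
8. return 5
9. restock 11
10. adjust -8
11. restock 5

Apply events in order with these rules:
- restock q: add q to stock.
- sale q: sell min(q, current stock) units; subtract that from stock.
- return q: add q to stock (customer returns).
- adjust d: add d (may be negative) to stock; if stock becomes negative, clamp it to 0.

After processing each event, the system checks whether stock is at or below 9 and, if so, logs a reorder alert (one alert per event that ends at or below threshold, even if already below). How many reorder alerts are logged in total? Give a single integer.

Processing events:
Start: stock = 37
  Event 1 (sale 9): sell min(9,37)=9. stock: 37 - 9 = 28. total_sold = 9
  Event 2 (sale 4): sell min(4,28)=4. stock: 28 - 4 = 24. total_sold = 13
  Event 3 (restock 27): 24 + 27 = 51
  Event 4 (restock 9): 51 + 9 = 60
  Event 5 (sale 8): sell min(8,60)=8. stock: 60 - 8 = 52. total_sold = 21
  Event 6 (adjust +0): 52 + 0 = 52
  Event 7 (sale 15): sell min(15,52)=15. stock: 52 - 15 = 37. total_sold = 36
  Event 8 (return 5): 37 + 5 = 42
  Event 9 (restock 11): 42 + 11 = 53
  Event 10 (adjust -8): 53 + -8 = 45
  Event 11 (restock 5): 45 + 5 = 50
Final: stock = 50, total_sold = 36

Checking against threshold 9:
  After event 1: stock=28 > 9
  After event 2: stock=24 > 9
  After event 3: stock=51 > 9
  After event 4: stock=60 > 9
  After event 5: stock=52 > 9
  After event 6: stock=52 > 9
  After event 7: stock=37 > 9
  After event 8: stock=42 > 9
  After event 9: stock=53 > 9
  After event 10: stock=45 > 9
  After event 11: stock=50 > 9
Alert events: []. Count = 0

Answer: 0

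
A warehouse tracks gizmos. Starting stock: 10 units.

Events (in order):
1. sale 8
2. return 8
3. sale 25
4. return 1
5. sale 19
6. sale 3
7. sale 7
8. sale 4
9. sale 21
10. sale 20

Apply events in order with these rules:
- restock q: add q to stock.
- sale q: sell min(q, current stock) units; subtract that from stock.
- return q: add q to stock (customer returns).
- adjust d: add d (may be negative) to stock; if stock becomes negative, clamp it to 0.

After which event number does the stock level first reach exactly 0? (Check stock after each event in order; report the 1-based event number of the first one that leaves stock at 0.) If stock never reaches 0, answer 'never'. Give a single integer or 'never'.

Processing events:
Start: stock = 10
  Event 1 (sale 8): sell min(8,10)=8. stock: 10 - 8 = 2. total_sold = 8
  Event 2 (return 8): 2 + 8 = 10
  Event 3 (sale 25): sell min(25,10)=10. stock: 10 - 10 = 0. total_sold = 18
  Event 4 (return 1): 0 + 1 = 1
  Event 5 (sale 19): sell min(19,1)=1. stock: 1 - 1 = 0. total_sold = 19
  Event 6 (sale 3): sell min(3,0)=0. stock: 0 - 0 = 0. total_sold = 19
  Event 7 (sale 7): sell min(7,0)=0. stock: 0 - 0 = 0. total_sold = 19
  Event 8 (sale 4): sell min(4,0)=0. stock: 0 - 0 = 0. total_sold = 19
  Event 9 (sale 21): sell min(21,0)=0. stock: 0 - 0 = 0. total_sold = 19
  Event 10 (sale 20): sell min(20,0)=0. stock: 0 - 0 = 0. total_sold = 19
Final: stock = 0, total_sold = 19

First zero at event 3.

Answer: 3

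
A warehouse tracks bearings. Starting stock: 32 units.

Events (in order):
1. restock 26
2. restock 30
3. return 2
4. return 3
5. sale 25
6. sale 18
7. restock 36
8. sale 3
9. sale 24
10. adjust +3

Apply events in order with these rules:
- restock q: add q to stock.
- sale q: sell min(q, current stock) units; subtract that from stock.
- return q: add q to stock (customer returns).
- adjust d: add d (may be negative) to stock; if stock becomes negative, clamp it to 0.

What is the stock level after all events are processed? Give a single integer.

Answer: 62

Derivation:
Processing events:
Start: stock = 32
  Event 1 (restock 26): 32 + 26 = 58
  Event 2 (restock 30): 58 + 30 = 88
  Event 3 (return 2): 88 + 2 = 90
  Event 4 (return 3): 90 + 3 = 93
  Event 5 (sale 25): sell min(25,93)=25. stock: 93 - 25 = 68. total_sold = 25
  Event 6 (sale 18): sell min(18,68)=18. stock: 68 - 18 = 50. total_sold = 43
  Event 7 (restock 36): 50 + 36 = 86
  Event 8 (sale 3): sell min(3,86)=3. stock: 86 - 3 = 83. total_sold = 46
  Event 9 (sale 24): sell min(24,83)=24. stock: 83 - 24 = 59. total_sold = 70
  Event 10 (adjust +3): 59 + 3 = 62
Final: stock = 62, total_sold = 70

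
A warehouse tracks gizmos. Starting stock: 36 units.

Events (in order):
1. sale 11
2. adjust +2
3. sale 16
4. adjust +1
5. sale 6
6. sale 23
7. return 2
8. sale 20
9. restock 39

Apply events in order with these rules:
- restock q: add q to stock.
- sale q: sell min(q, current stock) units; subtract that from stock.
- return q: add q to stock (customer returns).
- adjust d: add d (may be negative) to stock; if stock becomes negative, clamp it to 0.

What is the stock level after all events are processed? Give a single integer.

Processing events:
Start: stock = 36
  Event 1 (sale 11): sell min(11,36)=11. stock: 36 - 11 = 25. total_sold = 11
  Event 2 (adjust +2): 25 + 2 = 27
  Event 3 (sale 16): sell min(16,27)=16. stock: 27 - 16 = 11. total_sold = 27
  Event 4 (adjust +1): 11 + 1 = 12
  Event 5 (sale 6): sell min(6,12)=6. stock: 12 - 6 = 6. total_sold = 33
  Event 6 (sale 23): sell min(23,6)=6. stock: 6 - 6 = 0. total_sold = 39
  Event 7 (return 2): 0 + 2 = 2
  Event 8 (sale 20): sell min(20,2)=2. stock: 2 - 2 = 0. total_sold = 41
  Event 9 (restock 39): 0 + 39 = 39
Final: stock = 39, total_sold = 41

Answer: 39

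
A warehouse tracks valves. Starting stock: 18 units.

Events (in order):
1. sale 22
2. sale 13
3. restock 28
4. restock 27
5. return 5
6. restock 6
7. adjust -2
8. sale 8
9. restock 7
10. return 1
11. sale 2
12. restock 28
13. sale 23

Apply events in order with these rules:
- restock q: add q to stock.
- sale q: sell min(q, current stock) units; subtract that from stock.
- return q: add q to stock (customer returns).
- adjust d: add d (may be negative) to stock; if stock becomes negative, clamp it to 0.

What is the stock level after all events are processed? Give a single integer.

Processing events:
Start: stock = 18
  Event 1 (sale 22): sell min(22,18)=18. stock: 18 - 18 = 0. total_sold = 18
  Event 2 (sale 13): sell min(13,0)=0. stock: 0 - 0 = 0. total_sold = 18
  Event 3 (restock 28): 0 + 28 = 28
  Event 4 (restock 27): 28 + 27 = 55
  Event 5 (return 5): 55 + 5 = 60
  Event 6 (restock 6): 60 + 6 = 66
  Event 7 (adjust -2): 66 + -2 = 64
  Event 8 (sale 8): sell min(8,64)=8. stock: 64 - 8 = 56. total_sold = 26
  Event 9 (restock 7): 56 + 7 = 63
  Event 10 (return 1): 63 + 1 = 64
  Event 11 (sale 2): sell min(2,64)=2. stock: 64 - 2 = 62. total_sold = 28
  Event 12 (restock 28): 62 + 28 = 90
  Event 13 (sale 23): sell min(23,90)=23. stock: 90 - 23 = 67. total_sold = 51
Final: stock = 67, total_sold = 51

Answer: 67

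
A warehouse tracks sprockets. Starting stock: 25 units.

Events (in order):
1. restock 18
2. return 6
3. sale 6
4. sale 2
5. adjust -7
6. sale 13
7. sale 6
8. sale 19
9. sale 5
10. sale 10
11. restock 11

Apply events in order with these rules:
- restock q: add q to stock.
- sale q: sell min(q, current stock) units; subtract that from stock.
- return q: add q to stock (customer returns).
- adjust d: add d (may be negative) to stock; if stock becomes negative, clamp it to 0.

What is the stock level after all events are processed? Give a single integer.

Answer: 11

Derivation:
Processing events:
Start: stock = 25
  Event 1 (restock 18): 25 + 18 = 43
  Event 2 (return 6): 43 + 6 = 49
  Event 3 (sale 6): sell min(6,49)=6. stock: 49 - 6 = 43. total_sold = 6
  Event 4 (sale 2): sell min(2,43)=2. stock: 43 - 2 = 41. total_sold = 8
  Event 5 (adjust -7): 41 + -7 = 34
  Event 6 (sale 13): sell min(13,34)=13. stock: 34 - 13 = 21. total_sold = 21
  Event 7 (sale 6): sell min(6,21)=6. stock: 21 - 6 = 15. total_sold = 27
  Event 8 (sale 19): sell min(19,15)=15. stock: 15 - 15 = 0. total_sold = 42
  Event 9 (sale 5): sell min(5,0)=0. stock: 0 - 0 = 0. total_sold = 42
  Event 10 (sale 10): sell min(10,0)=0. stock: 0 - 0 = 0. total_sold = 42
  Event 11 (restock 11): 0 + 11 = 11
Final: stock = 11, total_sold = 42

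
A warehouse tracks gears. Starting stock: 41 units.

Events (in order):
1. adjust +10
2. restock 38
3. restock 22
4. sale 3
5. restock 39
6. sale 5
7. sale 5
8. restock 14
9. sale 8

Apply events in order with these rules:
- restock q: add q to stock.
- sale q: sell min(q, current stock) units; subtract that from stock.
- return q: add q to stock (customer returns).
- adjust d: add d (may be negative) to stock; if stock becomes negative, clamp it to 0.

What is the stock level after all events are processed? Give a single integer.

Answer: 143

Derivation:
Processing events:
Start: stock = 41
  Event 1 (adjust +10): 41 + 10 = 51
  Event 2 (restock 38): 51 + 38 = 89
  Event 3 (restock 22): 89 + 22 = 111
  Event 4 (sale 3): sell min(3,111)=3. stock: 111 - 3 = 108. total_sold = 3
  Event 5 (restock 39): 108 + 39 = 147
  Event 6 (sale 5): sell min(5,147)=5. stock: 147 - 5 = 142. total_sold = 8
  Event 7 (sale 5): sell min(5,142)=5. stock: 142 - 5 = 137. total_sold = 13
  Event 8 (restock 14): 137 + 14 = 151
  Event 9 (sale 8): sell min(8,151)=8. stock: 151 - 8 = 143. total_sold = 21
Final: stock = 143, total_sold = 21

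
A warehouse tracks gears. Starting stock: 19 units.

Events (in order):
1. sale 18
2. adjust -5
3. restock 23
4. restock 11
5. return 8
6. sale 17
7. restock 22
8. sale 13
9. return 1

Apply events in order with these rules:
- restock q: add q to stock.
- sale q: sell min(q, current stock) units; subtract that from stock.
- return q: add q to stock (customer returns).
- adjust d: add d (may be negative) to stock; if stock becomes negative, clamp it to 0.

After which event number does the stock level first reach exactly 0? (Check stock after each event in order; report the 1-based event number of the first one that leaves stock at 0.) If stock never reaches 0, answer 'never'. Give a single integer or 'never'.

Processing events:
Start: stock = 19
  Event 1 (sale 18): sell min(18,19)=18. stock: 19 - 18 = 1. total_sold = 18
  Event 2 (adjust -5): 1 + -5 = 0 (clamped to 0)
  Event 3 (restock 23): 0 + 23 = 23
  Event 4 (restock 11): 23 + 11 = 34
  Event 5 (return 8): 34 + 8 = 42
  Event 6 (sale 17): sell min(17,42)=17. stock: 42 - 17 = 25. total_sold = 35
  Event 7 (restock 22): 25 + 22 = 47
  Event 8 (sale 13): sell min(13,47)=13. stock: 47 - 13 = 34. total_sold = 48
  Event 9 (return 1): 34 + 1 = 35
Final: stock = 35, total_sold = 48

First zero at event 2.

Answer: 2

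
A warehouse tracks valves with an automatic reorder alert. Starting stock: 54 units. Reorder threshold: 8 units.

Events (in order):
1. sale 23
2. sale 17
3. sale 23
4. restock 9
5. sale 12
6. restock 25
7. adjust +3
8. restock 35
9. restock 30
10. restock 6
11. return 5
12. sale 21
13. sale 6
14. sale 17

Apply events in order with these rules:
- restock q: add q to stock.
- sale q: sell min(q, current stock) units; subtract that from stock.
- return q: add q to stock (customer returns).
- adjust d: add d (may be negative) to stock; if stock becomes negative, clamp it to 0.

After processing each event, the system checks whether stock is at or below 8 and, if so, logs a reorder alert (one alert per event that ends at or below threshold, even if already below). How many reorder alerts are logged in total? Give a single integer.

Processing events:
Start: stock = 54
  Event 1 (sale 23): sell min(23,54)=23. stock: 54 - 23 = 31. total_sold = 23
  Event 2 (sale 17): sell min(17,31)=17. stock: 31 - 17 = 14. total_sold = 40
  Event 3 (sale 23): sell min(23,14)=14. stock: 14 - 14 = 0. total_sold = 54
  Event 4 (restock 9): 0 + 9 = 9
  Event 5 (sale 12): sell min(12,9)=9. stock: 9 - 9 = 0. total_sold = 63
  Event 6 (restock 25): 0 + 25 = 25
  Event 7 (adjust +3): 25 + 3 = 28
  Event 8 (restock 35): 28 + 35 = 63
  Event 9 (restock 30): 63 + 30 = 93
  Event 10 (restock 6): 93 + 6 = 99
  Event 11 (return 5): 99 + 5 = 104
  Event 12 (sale 21): sell min(21,104)=21. stock: 104 - 21 = 83. total_sold = 84
  Event 13 (sale 6): sell min(6,83)=6. stock: 83 - 6 = 77. total_sold = 90
  Event 14 (sale 17): sell min(17,77)=17. stock: 77 - 17 = 60. total_sold = 107
Final: stock = 60, total_sold = 107

Checking against threshold 8:
  After event 1: stock=31 > 8
  After event 2: stock=14 > 8
  After event 3: stock=0 <= 8 -> ALERT
  After event 4: stock=9 > 8
  After event 5: stock=0 <= 8 -> ALERT
  After event 6: stock=25 > 8
  After event 7: stock=28 > 8
  After event 8: stock=63 > 8
  After event 9: stock=93 > 8
  After event 10: stock=99 > 8
  After event 11: stock=104 > 8
  After event 12: stock=83 > 8
  After event 13: stock=77 > 8
  After event 14: stock=60 > 8
Alert events: [3, 5]. Count = 2

Answer: 2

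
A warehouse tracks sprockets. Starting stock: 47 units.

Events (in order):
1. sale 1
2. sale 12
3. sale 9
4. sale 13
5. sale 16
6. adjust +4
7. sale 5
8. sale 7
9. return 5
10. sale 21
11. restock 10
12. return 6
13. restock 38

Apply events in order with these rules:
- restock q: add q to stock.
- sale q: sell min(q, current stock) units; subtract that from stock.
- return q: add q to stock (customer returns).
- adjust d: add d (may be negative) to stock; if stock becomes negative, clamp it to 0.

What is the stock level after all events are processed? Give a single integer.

Answer: 54

Derivation:
Processing events:
Start: stock = 47
  Event 1 (sale 1): sell min(1,47)=1. stock: 47 - 1 = 46. total_sold = 1
  Event 2 (sale 12): sell min(12,46)=12. stock: 46 - 12 = 34. total_sold = 13
  Event 3 (sale 9): sell min(9,34)=9. stock: 34 - 9 = 25. total_sold = 22
  Event 4 (sale 13): sell min(13,25)=13. stock: 25 - 13 = 12. total_sold = 35
  Event 5 (sale 16): sell min(16,12)=12. stock: 12 - 12 = 0. total_sold = 47
  Event 6 (adjust +4): 0 + 4 = 4
  Event 7 (sale 5): sell min(5,4)=4. stock: 4 - 4 = 0. total_sold = 51
  Event 8 (sale 7): sell min(7,0)=0. stock: 0 - 0 = 0. total_sold = 51
  Event 9 (return 5): 0 + 5 = 5
  Event 10 (sale 21): sell min(21,5)=5. stock: 5 - 5 = 0. total_sold = 56
  Event 11 (restock 10): 0 + 10 = 10
  Event 12 (return 6): 10 + 6 = 16
  Event 13 (restock 38): 16 + 38 = 54
Final: stock = 54, total_sold = 56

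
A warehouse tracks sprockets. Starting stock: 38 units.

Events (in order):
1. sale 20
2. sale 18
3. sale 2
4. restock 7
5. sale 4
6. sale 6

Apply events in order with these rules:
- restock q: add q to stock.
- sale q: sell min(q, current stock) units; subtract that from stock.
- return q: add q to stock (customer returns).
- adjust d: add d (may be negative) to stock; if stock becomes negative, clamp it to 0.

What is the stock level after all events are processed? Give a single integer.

Answer: 0

Derivation:
Processing events:
Start: stock = 38
  Event 1 (sale 20): sell min(20,38)=20. stock: 38 - 20 = 18. total_sold = 20
  Event 2 (sale 18): sell min(18,18)=18. stock: 18 - 18 = 0. total_sold = 38
  Event 3 (sale 2): sell min(2,0)=0. stock: 0 - 0 = 0. total_sold = 38
  Event 4 (restock 7): 0 + 7 = 7
  Event 5 (sale 4): sell min(4,7)=4. stock: 7 - 4 = 3. total_sold = 42
  Event 6 (sale 6): sell min(6,3)=3. stock: 3 - 3 = 0. total_sold = 45
Final: stock = 0, total_sold = 45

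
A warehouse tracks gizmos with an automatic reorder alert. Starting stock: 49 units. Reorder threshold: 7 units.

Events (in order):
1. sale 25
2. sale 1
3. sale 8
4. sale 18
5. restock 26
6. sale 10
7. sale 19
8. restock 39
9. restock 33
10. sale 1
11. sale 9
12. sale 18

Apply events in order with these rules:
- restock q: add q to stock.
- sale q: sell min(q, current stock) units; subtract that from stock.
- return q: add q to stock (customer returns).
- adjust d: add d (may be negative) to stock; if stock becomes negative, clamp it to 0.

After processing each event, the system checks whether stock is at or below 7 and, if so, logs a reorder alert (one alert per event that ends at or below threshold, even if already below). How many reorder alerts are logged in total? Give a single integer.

Processing events:
Start: stock = 49
  Event 1 (sale 25): sell min(25,49)=25. stock: 49 - 25 = 24. total_sold = 25
  Event 2 (sale 1): sell min(1,24)=1. stock: 24 - 1 = 23. total_sold = 26
  Event 3 (sale 8): sell min(8,23)=8. stock: 23 - 8 = 15. total_sold = 34
  Event 4 (sale 18): sell min(18,15)=15. stock: 15 - 15 = 0. total_sold = 49
  Event 5 (restock 26): 0 + 26 = 26
  Event 6 (sale 10): sell min(10,26)=10. stock: 26 - 10 = 16. total_sold = 59
  Event 7 (sale 19): sell min(19,16)=16. stock: 16 - 16 = 0. total_sold = 75
  Event 8 (restock 39): 0 + 39 = 39
  Event 9 (restock 33): 39 + 33 = 72
  Event 10 (sale 1): sell min(1,72)=1. stock: 72 - 1 = 71. total_sold = 76
  Event 11 (sale 9): sell min(9,71)=9. stock: 71 - 9 = 62. total_sold = 85
  Event 12 (sale 18): sell min(18,62)=18. stock: 62 - 18 = 44. total_sold = 103
Final: stock = 44, total_sold = 103

Checking against threshold 7:
  After event 1: stock=24 > 7
  After event 2: stock=23 > 7
  After event 3: stock=15 > 7
  After event 4: stock=0 <= 7 -> ALERT
  After event 5: stock=26 > 7
  After event 6: stock=16 > 7
  After event 7: stock=0 <= 7 -> ALERT
  After event 8: stock=39 > 7
  After event 9: stock=72 > 7
  After event 10: stock=71 > 7
  After event 11: stock=62 > 7
  After event 12: stock=44 > 7
Alert events: [4, 7]. Count = 2

Answer: 2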